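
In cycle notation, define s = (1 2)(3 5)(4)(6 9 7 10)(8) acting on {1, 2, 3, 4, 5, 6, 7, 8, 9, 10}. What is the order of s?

The disjoint cycles have lengths 4, 2, 2, 1, 1.
The order is lcm(4, 2, 2) = 4.

4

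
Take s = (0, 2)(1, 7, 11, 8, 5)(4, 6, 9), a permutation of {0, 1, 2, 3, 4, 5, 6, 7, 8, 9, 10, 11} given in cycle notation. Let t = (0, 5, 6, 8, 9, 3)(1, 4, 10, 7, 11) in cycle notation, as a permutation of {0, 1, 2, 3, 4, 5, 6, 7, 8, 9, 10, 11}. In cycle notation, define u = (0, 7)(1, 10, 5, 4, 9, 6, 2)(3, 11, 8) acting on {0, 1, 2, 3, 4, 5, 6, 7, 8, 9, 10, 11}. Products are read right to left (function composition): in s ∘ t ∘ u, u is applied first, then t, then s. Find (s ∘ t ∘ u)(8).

Apply the permutations in order: u(8) = 3, then t(3) = 0, then s(0) = 2. So (s ∘ t ∘ u)(8) = 2.

2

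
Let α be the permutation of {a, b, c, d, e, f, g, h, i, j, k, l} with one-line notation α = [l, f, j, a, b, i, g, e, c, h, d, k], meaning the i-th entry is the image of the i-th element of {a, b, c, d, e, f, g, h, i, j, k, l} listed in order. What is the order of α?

Writing α as disjoint cycles, the cycle lengths are 7, 4, 1.
The order is lcm(7, 4) = 28.

28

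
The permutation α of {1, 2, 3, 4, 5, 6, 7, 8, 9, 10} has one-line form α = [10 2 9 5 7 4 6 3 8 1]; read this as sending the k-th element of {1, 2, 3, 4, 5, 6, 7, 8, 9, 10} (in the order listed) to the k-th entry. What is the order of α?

The disjoint-cycle form of α has cycle lengths 4, 3, 2, 1.
The order is lcm(4, 3, 2) = 12.

12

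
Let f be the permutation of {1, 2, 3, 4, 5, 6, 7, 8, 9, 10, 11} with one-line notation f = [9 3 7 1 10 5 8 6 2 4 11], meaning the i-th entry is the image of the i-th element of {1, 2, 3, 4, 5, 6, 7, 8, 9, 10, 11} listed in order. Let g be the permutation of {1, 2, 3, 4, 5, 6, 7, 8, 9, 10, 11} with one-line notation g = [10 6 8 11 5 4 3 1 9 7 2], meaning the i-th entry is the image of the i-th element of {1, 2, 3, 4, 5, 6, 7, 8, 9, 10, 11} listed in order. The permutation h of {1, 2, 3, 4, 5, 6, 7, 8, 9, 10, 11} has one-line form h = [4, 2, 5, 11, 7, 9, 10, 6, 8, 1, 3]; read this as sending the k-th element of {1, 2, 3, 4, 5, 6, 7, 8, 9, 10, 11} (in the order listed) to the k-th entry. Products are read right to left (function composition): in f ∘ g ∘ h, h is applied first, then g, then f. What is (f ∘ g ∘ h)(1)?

11

(f ∘ g ∘ h)(1) = f(g(h(1))). h(1) = 4, then g(4) = 11, then f(11) = 11, so the result is 11.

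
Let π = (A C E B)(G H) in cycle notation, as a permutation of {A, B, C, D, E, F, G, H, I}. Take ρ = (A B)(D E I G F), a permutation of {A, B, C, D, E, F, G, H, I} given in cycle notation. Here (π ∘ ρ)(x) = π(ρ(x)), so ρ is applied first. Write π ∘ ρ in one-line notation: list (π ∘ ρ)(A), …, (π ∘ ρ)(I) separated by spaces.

A C E B I D F G H

Chase each element through ρ then π: A → B → A; B → A → C; C → C → E; D → E → B; E → I → I; F → D → D; G → F → F; H → H → G; I → G → H.
Collecting the images, π ∘ ρ = [A C E B I D F G H].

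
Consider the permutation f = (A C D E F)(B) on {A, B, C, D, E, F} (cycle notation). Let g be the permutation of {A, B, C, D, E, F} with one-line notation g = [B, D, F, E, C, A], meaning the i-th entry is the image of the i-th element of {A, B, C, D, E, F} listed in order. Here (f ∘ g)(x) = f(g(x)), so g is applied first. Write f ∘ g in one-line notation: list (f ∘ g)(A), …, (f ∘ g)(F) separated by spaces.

(f ∘ g)(x) = f(g(x)). Computing each image: f(g(A)) = f(B) = B, f(g(B)) = f(D) = E, f(g(C)) = f(F) = A, f(g(D)) = f(E) = F, f(g(E)) = f(C) = D, f(g(F)) = f(A) = C.
Hence f ∘ g = [B E A F D C].

B E A F D C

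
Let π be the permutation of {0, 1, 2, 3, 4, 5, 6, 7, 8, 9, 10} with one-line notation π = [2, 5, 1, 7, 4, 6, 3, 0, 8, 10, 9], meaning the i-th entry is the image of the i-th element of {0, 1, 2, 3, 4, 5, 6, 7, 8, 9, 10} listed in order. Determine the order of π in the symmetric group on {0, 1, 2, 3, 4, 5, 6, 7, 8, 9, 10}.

The disjoint-cycle form of π has cycle lengths 7, 2, 1, 1.
The order is lcm(7, 2) = 14.

14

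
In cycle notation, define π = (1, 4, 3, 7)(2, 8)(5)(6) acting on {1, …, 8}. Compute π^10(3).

1

3 lies in the 4-cycle (1, 4, 3, 7).
Powers repeat with period 4 on this cycle, and 10 mod 4 = 2, so π^10(3) = π^2(3).
Advancing 2 steps from 3: 3 → 7 → 1.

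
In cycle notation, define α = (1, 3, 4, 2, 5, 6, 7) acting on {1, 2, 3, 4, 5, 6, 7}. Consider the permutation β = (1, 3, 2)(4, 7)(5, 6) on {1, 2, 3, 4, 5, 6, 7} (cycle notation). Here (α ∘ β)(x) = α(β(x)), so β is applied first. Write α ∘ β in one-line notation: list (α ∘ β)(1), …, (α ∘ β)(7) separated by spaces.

Chase each element through β then α: 1 → 3 → 4; 2 → 1 → 3; 3 → 2 → 5; 4 → 7 → 1; 5 → 6 → 7; 6 → 5 → 6; 7 → 4 → 2.
So α ∘ β in one-line form is 4 3 5 1 7 6 2.

4 3 5 1 7 6 2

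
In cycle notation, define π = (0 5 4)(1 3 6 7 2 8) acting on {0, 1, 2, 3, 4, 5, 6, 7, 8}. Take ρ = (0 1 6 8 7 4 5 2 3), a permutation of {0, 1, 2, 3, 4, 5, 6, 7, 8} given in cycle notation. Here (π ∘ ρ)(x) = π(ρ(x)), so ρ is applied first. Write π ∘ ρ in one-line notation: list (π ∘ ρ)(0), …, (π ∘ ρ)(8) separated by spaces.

3 7 6 5 4 8 1 0 2

(π ∘ ρ)(x) = π(ρ(x)). Computing each image: π(ρ(0)) = π(1) = 3, π(ρ(1)) = π(6) = 7, π(ρ(2)) = π(3) = 6, π(ρ(3)) = π(0) = 5, π(ρ(4)) = π(5) = 4, π(ρ(5)) = π(2) = 8, π(ρ(6)) = π(8) = 1, π(ρ(7)) = π(4) = 0, π(ρ(8)) = π(7) = 2.
Hence π ∘ ρ = [3 7 6 5 4 8 1 0 2].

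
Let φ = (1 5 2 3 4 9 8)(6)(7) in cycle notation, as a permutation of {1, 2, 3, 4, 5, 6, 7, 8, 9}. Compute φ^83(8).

8 lies in the 7-cycle (1 5 2 3 4 9 8).
Since the cycle has length 7, φ^83 acts on it the same as φ^6 (83 mod 7 = 6).
Stepping 6 places around the cycle: 8 → 1 → 5 → 2 → 3 → 4 → 9.

9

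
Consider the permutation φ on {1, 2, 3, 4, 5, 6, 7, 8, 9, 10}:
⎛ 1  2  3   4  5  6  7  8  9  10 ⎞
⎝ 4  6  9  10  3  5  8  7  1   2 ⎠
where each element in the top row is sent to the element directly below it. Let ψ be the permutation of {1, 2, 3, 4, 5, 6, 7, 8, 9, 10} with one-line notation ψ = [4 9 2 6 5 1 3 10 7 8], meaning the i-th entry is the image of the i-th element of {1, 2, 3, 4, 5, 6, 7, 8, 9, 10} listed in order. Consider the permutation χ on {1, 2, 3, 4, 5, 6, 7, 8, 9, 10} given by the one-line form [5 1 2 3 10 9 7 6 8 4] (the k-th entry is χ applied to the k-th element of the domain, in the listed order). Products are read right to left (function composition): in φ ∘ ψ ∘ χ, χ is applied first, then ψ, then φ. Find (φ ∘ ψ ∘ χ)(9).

Chase 9: χ(9) = 8; ψ(8) = 10; φ(10) = 2. Hence (φ ∘ ψ ∘ χ)(9) = 2.

2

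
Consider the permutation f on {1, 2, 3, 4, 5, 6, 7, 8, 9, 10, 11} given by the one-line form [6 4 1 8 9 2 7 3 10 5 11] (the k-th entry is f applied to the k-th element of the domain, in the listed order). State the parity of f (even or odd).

In disjoint-cycle form the cycle lengths are 6, 3, 1, 1.
A cycle of length ℓ contributes ℓ−1 transpositions, so f is a product of 5 + 2 = 7 transpositions — odd.

odd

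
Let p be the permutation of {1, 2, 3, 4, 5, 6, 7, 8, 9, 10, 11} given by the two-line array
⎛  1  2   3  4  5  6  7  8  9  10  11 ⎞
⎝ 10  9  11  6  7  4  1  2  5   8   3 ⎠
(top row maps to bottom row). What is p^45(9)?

1

Tracing 9 → 5 → … returns to 9 after 7 steps, so 9 lies in a 7-cycle (1 10 8 2 9 5 7).
On a 7-cycle, p^7 is the identity, so p^45 = p^3 there (45 ≡ 3 mod 7).
Advancing 3 steps from 9: 9 → 5 → 7 → 1.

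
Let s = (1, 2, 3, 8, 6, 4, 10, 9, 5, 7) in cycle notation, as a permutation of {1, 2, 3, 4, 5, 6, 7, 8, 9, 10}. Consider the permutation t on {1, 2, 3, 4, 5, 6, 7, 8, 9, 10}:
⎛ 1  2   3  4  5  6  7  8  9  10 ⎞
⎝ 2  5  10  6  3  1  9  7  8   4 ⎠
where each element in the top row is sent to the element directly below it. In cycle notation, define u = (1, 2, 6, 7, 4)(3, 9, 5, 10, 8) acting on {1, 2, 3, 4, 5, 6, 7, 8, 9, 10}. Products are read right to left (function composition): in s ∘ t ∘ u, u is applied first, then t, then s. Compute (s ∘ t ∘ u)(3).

6

Chase 3: u(3) = 9; t(9) = 8; s(8) = 6. Hence (s ∘ t ∘ u)(3) = 6.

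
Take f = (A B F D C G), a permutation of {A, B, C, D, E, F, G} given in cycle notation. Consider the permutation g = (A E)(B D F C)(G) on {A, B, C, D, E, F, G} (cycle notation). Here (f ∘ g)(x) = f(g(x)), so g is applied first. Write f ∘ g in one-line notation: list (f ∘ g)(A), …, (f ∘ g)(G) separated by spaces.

(f ∘ g)(x) = f(g(x)). Computing each image: f(g(A)) = f(E) = E, f(g(B)) = f(D) = C, f(g(C)) = f(B) = F, f(g(D)) = f(F) = D, f(g(E)) = f(A) = B, f(g(F)) = f(C) = G, f(g(G)) = f(G) = A.
Hence f ∘ g = [E C F D B G A].

E C F D B G A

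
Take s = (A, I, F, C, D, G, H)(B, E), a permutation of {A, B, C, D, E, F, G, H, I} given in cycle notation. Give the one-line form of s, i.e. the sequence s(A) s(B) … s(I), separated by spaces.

Each element maps to the next entry in its cycle (wrapping to the front): A→I, B→E, C→D, D→G, E→B, F→C, G→H, H→A, I→F.
So the one-line form is I E D G B C H A F.

I E D G B C H A F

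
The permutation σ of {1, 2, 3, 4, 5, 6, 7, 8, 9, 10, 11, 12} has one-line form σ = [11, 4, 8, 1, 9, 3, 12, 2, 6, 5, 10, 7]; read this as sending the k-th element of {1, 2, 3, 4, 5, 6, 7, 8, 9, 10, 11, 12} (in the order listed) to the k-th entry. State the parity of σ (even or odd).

even

In disjoint-cycle form the cycle lengths are 10, 2.
A cycle of length ℓ contributes ℓ−1 transpositions, so σ is a product of 9 + 1 = 10 transpositions — even.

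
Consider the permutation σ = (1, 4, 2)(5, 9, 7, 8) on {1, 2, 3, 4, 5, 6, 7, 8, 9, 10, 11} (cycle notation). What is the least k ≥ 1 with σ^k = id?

The disjoint cycles have lengths 4, 3, 1, 1, 1, 1.
The order of σ is the least common multiple of its cycle lengths: lcm(4, 3) = 12.

12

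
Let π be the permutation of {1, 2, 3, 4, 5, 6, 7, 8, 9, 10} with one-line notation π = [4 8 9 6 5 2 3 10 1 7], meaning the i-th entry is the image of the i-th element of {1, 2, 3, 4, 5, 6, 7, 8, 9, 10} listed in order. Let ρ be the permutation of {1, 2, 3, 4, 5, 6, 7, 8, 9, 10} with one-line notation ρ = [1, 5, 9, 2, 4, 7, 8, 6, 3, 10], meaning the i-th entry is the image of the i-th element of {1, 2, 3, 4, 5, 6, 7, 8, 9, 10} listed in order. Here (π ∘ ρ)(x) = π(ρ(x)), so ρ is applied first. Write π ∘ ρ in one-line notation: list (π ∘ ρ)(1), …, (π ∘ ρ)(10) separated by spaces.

4 5 1 8 6 3 10 2 9 7

(π ∘ ρ)(x) = π(ρ(x)). Computing each image: π(ρ(1)) = π(1) = 4, π(ρ(2)) = π(5) = 5, π(ρ(3)) = π(9) = 1, π(ρ(4)) = π(2) = 8, π(ρ(5)) = π(4) = 6, π(ρ(6)) = π(7) = 3, π(ρ(7)) = π(8) = 10, π(ρ(8)) = π(6) = 2, π(ρ(9)) = π(3) = 9, π(ρ(10)) = π(10) = 7.
Hence π ∘ ρ = [4 5 1 8 6 3 10 2 9 7].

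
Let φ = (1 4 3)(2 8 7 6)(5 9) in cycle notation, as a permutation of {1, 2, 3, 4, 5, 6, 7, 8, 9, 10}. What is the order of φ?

The disjoint cycles have lengths 4, 3, 2, 1.
The order of φ is the least common multiple of its cycle lengths: lcm(4, 3, 2) = 12.

12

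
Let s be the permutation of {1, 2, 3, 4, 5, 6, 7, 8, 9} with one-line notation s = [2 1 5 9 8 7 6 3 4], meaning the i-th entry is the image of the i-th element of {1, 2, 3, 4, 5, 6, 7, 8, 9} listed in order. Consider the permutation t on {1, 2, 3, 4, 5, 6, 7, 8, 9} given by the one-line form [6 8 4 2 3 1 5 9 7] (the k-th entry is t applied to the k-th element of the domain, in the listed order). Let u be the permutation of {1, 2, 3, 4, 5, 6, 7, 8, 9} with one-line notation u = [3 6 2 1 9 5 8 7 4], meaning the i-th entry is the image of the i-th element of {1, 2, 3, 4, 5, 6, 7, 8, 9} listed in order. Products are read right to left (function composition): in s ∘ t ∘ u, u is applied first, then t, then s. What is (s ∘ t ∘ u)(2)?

(s ∘ t ∘ u)(2) = s(t(u(2))). u(2) = 6, then t(6) = 1, then s(1) = 2, so the result is 2.

2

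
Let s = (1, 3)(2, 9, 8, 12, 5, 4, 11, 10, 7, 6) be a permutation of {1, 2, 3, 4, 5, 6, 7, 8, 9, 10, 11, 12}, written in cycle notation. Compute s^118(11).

11 lies in the 10-cycle (2, 9, 8, 12, 5, 4, 11, 10, 7, 6).
Since the cycle has length 10, s^118 acts on it the same as s^8 (118 mod 10 = 8).
Advancing 8 steps from 11: 11 → 10 → 7 → 6 → 2 → 9 → 8 → 12 → 5.

5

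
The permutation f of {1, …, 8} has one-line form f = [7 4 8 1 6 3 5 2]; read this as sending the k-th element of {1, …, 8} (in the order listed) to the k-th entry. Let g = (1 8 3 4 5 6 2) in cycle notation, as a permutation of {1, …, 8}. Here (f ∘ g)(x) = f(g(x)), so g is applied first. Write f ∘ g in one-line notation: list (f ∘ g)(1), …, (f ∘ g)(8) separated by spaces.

2 7 1 6 3 4 5 8

(f ∘ g)(x) = f(g(x)). Computing each image: f(g(1)) = f(8) = 2, f(g(2)) = f(1) = 7, f(g(3)) = f(4) = 1, f(g(4)) = f(5) = 6, f(g(5)) = f(6) = 3, f(g(6)) = f(2) = 4, f(g(7)) = f(7) = 5, f(g(8)) = f(3) = 8.
Hence f ∘ g = [2 7 1 6 3 4 5 8].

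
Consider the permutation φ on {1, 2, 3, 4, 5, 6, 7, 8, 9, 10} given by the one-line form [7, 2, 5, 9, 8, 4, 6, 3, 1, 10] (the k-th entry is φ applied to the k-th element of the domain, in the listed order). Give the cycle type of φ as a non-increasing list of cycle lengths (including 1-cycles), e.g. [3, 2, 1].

The disjoint cycles are (1 7 6 4 9)(2)(3 5 8)(10), with lengths 5, 3, 1, 1 in non-increasing order.

[5, 3, 1, 1]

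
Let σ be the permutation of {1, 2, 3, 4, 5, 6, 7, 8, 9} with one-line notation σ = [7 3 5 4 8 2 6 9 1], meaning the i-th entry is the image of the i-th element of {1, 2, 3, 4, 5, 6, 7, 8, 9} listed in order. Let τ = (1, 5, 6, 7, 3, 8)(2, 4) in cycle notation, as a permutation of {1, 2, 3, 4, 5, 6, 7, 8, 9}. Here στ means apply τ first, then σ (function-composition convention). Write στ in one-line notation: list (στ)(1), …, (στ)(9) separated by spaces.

8 4 9 3 2 6 5 7 1

Chase each element through τ then σ: 1 → 5 → 8; 2 → 4 → 4; 3 → 8 → 9; 4 → 2 → 3; 5 → 6 → 2; 6 → 7 → 6; 7 → 3 → 5; 8 → 1 → 7; 9 → 9 → 1.
So στ in one-line form is 8 4 9 3 2 6 5 7 1.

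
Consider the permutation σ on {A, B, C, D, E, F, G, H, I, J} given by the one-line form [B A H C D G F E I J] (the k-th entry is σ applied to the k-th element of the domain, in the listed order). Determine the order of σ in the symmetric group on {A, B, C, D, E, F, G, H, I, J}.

4

Decomposing into disjoint cycles gives cycle lengths 4, 2, 2, 1, 1.
The order is lcm(4, 2, 2) = 4.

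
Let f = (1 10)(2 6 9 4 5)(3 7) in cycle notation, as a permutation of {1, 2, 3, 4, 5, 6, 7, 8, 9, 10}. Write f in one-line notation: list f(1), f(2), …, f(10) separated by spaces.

Image by image: 1↦10, 2↦6, 3↦7, 4↦5, 5↦2, 6↦9, 7↦3, 8↦8, 9↦4, 10↦1.
So the one-line form is 10 6 7 5 2 9 3 8 4 1.

10 6 7 5 2 9 3 8 4 1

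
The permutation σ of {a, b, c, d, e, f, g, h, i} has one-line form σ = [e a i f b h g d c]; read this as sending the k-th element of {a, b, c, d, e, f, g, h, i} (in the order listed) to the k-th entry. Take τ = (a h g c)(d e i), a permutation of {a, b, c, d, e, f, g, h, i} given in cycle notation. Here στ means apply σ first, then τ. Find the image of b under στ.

(στ)(b) = τ(σ(b)). σ(b) = a, then τ(a) = h. So (στ)(b) = h.

h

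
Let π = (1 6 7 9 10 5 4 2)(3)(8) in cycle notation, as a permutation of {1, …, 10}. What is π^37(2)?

10

2 lies in the 8-cycle (1 6 7 9 10 5 4 2).
On an 8-cycle, π^8 is the identity, so π^37 = π^5 there (37 ≡ 5 mod 8).
Advancing 5 steps from 2: 2 → 1 → 6 → 7 → 9 → 10.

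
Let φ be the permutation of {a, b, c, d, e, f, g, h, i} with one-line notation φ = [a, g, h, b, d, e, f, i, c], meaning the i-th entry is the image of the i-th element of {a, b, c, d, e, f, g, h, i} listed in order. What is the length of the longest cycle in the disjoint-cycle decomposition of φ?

5

Decomposing into disjoint cycles gives (b, g, f, e, d)(c, h, i); the longest has length 5.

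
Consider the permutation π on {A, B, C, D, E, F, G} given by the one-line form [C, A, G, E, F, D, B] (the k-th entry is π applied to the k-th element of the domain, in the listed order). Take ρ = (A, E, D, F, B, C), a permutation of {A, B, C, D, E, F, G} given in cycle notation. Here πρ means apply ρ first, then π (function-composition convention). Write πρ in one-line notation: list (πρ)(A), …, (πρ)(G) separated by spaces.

F G C D E A B

(πρ)(x) = π(ρ(x)). Computing each image: π(ρ(A)) = π(E) = F, π(ρ(B)) = π(C) = G, π(ρ(C)) = π(A) = C, π(ρ(D)) = π(F) = D, π(ρ(E)) = π(D) = E, π(ρ(F)) = π(B) = A, π(ρ(G)) = π(G) = B.
Hence πρ = [F G C D E A B].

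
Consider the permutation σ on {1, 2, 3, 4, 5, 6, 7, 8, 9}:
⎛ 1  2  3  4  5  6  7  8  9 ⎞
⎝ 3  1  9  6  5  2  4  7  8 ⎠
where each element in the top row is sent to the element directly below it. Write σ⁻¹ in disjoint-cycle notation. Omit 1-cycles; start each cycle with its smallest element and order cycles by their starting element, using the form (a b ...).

The cycle decomposition of σ is (1 3 9 8 7 4 6 2).
The inverse reverses every cycle; in canonical form, σ⁻¹ = (1 2 6 4 7 8 9 3).

(1 2 6 4 7 8 9 3)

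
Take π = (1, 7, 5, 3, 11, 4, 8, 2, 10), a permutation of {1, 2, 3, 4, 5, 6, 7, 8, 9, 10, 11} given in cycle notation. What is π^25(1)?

1 lies in the 9-cycle (1, 7, 5, 3, 11, 4, 8, 2, 10).
Powers repeat with period 9 on this cycle, and 25 mod 9 = 7, so π^25(1) = π^7(1).
Stepping 7 places around the cycle: 1 → 7 → 5 → 3 → 11 → 4 → 8 → 2.

2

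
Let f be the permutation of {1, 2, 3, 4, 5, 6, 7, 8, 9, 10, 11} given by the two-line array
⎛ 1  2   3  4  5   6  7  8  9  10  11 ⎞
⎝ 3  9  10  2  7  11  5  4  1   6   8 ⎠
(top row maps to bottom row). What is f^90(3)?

3

Tracing 3 → 10 → … returns to 3 after 9 steps, so 3 lies in a 9-cycle (1, 3, 10, 6, 11, 8, 4, 2, 9).
Powers repeat with period 9 on this cycle, and 90 mod 9 = 0, so f^90(3) = f^0(3).
So f^90(3) = 3.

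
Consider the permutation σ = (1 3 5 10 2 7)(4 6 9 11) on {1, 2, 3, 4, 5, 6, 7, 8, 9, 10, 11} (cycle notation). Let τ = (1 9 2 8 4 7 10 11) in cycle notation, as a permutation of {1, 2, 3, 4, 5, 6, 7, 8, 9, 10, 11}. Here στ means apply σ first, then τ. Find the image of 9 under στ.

1

First apply σ: σ(9) = 11, then τ(11) = 1. Thus (στ)(9) = 1.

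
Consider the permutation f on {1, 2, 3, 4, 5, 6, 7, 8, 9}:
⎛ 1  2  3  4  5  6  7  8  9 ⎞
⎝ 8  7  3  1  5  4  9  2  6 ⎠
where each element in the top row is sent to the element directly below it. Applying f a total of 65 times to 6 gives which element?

1

Tracing 6 → 4 → … returns to 6 after 7 steps, so 6 lies in a 7-cycle (1 8 2 7 9 6 4).
On a 7-cycle, f^7 is the identity, so f^65 = f^2 there (65 ≡ 2 mod 7).
Advancing 2 steps from 6: 6 → 4 → 1.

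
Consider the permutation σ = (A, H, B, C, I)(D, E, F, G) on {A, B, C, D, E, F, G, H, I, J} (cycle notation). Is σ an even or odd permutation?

odd

The cycle lengths are 5, 4, 1.
A cycle is odd iff its length is even; σ has 1 even-length cycle, so sgn(σ) = (−1)^1 and σ is odd.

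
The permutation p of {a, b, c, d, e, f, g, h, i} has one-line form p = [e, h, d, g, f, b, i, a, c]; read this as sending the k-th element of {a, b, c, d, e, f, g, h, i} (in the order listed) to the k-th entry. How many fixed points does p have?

0

No element satisfies p(x) = x, so there are 0 fixed points.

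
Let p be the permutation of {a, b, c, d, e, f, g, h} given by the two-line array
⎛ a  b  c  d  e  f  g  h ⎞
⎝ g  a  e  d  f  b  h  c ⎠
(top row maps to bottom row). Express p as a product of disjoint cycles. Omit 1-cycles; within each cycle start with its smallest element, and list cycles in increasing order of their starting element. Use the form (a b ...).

(a g h c e f b)

Start at a and follow images: a → g → h → c → e → f → b → a, giving the cycle (a g h c e f b).
Repeating from the next unused element and collecting all non-trivial cycles gives (a g h c e f b).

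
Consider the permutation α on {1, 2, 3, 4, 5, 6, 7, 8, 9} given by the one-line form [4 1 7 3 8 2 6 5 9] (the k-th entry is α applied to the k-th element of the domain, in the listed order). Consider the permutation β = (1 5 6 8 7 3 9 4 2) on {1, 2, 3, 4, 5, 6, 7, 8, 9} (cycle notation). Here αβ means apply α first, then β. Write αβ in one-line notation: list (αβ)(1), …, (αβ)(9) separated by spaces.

2 5 3 9 7 1 8 6 4

(αβ)(x) = β(α(x)). Computing each image: β(α(1)) = β(4) = 2, β(α(2)) = β(1) = 5, β(α(3)) = β(7) = 3, β(α(4)) = β(3) = 9, β(α(5)) = β(8) = 7, β(α(6)) = β(2) = 1, β(α(7)) = β(6) = 8, β(α(8)) = β(5) = 6, β(α(9)) = β(9) = 4.
Hence αβ = [2 5 3 9 7 1 8 6 4].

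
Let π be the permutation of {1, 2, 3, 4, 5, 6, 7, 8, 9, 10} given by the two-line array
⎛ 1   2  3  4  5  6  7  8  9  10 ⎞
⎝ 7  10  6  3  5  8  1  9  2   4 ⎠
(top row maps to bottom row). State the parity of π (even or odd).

odd

In disjoint-cycle form the cycle lengths are 7, 2, 1.
A cycle is odd iff its length is even; π has 1 even-length cycle, so sgn(π) = (−1)^1 and π is odd.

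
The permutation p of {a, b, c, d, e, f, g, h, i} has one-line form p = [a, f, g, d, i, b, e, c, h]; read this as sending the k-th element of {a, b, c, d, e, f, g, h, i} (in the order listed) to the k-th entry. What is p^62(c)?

Tracing c → g → … returns to c after 5 steps, so c lies in a 5-cycle (c, g, e, i, h).
Powers repeat with period 5 on this cycle, and 62 mod 5 = 2, so p^62(c) = p^2(c).
Advancing 2 steps from c: c → g → e.

e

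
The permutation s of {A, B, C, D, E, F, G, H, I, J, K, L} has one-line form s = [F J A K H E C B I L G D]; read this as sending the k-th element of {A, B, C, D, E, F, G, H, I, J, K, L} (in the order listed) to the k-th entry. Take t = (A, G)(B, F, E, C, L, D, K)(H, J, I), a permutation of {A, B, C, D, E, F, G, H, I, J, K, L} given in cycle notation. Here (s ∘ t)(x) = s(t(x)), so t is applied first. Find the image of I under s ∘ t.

t(I) = H, then s(H) = B; composing gives (s ∘ t)(I) = B.

B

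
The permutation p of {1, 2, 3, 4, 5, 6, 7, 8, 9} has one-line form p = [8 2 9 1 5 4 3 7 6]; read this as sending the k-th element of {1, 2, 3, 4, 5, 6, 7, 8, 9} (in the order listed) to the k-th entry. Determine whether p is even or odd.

even

In disjoint-cycle form the cycle lengths are 7, 1, 1.
A cycle of length ℓ contributes ℓ−1 transpositions, so p is a product of 6 transpositions — even.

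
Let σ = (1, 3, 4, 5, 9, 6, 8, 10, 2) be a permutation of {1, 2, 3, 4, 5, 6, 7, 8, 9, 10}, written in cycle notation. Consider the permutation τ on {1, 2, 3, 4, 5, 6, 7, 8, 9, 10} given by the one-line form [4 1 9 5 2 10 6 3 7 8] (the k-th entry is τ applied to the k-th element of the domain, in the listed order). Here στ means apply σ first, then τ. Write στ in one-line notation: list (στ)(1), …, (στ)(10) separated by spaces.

Chase each element through σ then τ: 1 → 3 → 9; 2 → 1 → 4; 3 → 4 → 5; 4 → 5 → 2; 5 → 9 → 7; 6 → 8 → 3; 7 → 7 → 6; 8 → 10 → 8; 9 → 6 → 10; 10 → 2 → 1.
Collecting the images, στ = [9 4 5 2 7 3 6 8 10 1].

9 4 5 2 7 3 6 8 10 1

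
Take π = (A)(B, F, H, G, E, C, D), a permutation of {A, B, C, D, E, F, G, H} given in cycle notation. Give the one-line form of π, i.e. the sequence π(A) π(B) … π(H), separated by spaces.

A F D B C H E G

Each element maps to the next entry in its cycle (wrapping to the front): A↦A, B↦F, C↦D, D↦B, E↦C, F↦H, G↦E, H↦G.
So the one-line form is A F D B C H E G.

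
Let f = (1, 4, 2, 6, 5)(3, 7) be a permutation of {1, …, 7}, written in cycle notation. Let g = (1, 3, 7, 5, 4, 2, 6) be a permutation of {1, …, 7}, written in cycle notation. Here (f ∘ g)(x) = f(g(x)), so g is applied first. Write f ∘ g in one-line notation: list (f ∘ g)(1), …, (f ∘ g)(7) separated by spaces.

7 5 3 6 2 4 1

(f ∘ g)(x) = f(g(x)). Computing each image: f(g(1)) = f(3) = 7, f(g(2)) = f(6) = 5, f(g(3)) = f(7) = 3, f(g(4)) = f(2) = 6, f(g(5)) = f(4) = 2, f(g(6)) = f(1) = 4, f(g(7)) = f(5) = 1.
Hence f ∘ g = [7 5 3 6 2 4 1].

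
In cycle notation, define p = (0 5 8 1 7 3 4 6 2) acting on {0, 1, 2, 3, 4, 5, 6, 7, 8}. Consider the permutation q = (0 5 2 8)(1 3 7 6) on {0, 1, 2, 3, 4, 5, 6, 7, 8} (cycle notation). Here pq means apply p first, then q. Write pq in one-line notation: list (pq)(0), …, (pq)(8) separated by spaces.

2 6 5 4 1 0 8 7 3

(pq)(x) = q(p(x)). Computing each image: q(p(0)) = q(5) = 2, q(p(1)) = q(7) = 6, q(p(2)) = q(0) = 5, q(p(3)) = q(4) = 4, q(p(4)) = q(6) = 1, q(p(5)) = q(8) = 0, q(p(6)) = q(2) = 8, q(p(7)) = q(3) = 7, q(p(8)) = q(1) = 3.
Hence pq = [2 6 5 4 1 0 8 7 3].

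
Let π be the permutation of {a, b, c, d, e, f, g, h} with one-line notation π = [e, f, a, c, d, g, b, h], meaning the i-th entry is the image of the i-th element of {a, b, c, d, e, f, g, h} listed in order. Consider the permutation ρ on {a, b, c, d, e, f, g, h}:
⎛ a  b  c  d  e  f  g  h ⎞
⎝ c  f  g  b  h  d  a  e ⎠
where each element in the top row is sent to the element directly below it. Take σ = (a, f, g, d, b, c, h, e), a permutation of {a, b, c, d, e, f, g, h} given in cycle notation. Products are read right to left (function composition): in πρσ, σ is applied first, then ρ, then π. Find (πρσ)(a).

c

(πρσ)(a) = π(ρ(σ(a))). σ(a) = f, then ρ(f) = d, then π(d) = c, so the result is c.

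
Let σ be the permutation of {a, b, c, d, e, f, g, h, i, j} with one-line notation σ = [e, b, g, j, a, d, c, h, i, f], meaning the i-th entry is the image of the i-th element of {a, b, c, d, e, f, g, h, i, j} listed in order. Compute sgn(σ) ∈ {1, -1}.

In disjoint-cycle form the cycle lengths are 3, 2, 2, 1, 1, 1.
A cycle is odd iff its length is even; σ has 2 even-length cycles, so sgn(σ) = (−1)^2 and σ is even.

1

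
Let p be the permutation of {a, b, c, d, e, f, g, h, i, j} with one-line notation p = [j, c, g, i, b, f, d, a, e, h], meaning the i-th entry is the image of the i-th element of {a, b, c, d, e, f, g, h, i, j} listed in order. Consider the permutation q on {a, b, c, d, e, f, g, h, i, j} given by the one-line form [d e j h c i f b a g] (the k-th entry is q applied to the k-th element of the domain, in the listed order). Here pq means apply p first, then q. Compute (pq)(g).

p(g) = d, then q(d) = h; composing gives (pq)(g) = h.

h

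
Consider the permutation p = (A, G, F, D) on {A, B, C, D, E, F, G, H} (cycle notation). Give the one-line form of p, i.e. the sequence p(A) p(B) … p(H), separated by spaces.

G B C A E D F H

Each element maps to the next entry in its cycle (wrapping to the front): A→G, B→B, C→C, D→A, E→E, F→D, G→F, H→H.
Listing these in domain order gives G B C A E D F H.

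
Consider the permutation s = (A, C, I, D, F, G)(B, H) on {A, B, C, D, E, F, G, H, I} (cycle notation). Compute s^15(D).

D lies in the 6-cycle (A, C, I, D, F, G).
Since the cycle has length 6, s^15 acts on it the same as s^3 (15 mod 6 = 3).
Stepping 3 places around the cycle: D → F → G → A.

A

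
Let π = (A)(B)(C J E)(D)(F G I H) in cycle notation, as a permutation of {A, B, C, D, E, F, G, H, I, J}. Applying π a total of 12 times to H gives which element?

H

H lies in the 4-cycle (F G I H).
Powers repeat with period 4 on this cycle, and 12 mod 4 = 0, so π^12(H) = π^0(H).
So π^12(H) = H.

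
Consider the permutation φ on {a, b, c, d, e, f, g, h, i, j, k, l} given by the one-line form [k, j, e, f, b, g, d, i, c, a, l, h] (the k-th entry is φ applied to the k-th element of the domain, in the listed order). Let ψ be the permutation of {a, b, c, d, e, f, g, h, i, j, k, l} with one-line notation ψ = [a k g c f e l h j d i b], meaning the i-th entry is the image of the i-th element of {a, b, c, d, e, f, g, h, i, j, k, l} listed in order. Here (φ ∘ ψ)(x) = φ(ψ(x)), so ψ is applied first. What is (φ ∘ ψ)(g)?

(φ ∘ ψ)(g) = φ(ψ(g)). ψ(g) = l, then φ(l) = h. So (φ ∘ ψ)(g) = h.

h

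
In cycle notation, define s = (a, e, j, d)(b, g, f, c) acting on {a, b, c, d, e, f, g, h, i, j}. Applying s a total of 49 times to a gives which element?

a lies in the 4-cycle (a, e, j, d).
Powers repeat with period 4 on this cycle, and 49 mod 4 = 1, so s^49(a) = s^1(a).
Advancing 1 step from a: a → e.

e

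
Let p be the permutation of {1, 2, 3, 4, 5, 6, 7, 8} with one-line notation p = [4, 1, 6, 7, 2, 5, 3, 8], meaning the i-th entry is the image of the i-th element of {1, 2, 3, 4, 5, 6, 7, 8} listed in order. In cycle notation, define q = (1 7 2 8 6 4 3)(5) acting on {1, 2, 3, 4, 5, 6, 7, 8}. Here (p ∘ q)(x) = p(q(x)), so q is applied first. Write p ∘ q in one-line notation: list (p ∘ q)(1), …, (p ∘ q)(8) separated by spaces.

(p ∘ q)(x) = p(q(x)). Computing each image: p(q(1)) = p(7) = 3, p(q(2)) = p(8) = 8, p(q(3)) = p(1) = 4, p(q(4)) = p(3) = 6, p(q(5)) = p(5) = 2, p(q(6)) = p(4) = 7, p(q(7)) = p(2) = 1, p(q(8)) = p(6) = 5.
Hence p ∘ q = [3 8 4 6 2 7 1 5].

3 8 4 6 2 7 1 5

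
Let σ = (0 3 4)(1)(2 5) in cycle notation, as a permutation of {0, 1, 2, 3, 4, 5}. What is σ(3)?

3 appears in (0 3 4); the next entry (wrapping around) is 4.

4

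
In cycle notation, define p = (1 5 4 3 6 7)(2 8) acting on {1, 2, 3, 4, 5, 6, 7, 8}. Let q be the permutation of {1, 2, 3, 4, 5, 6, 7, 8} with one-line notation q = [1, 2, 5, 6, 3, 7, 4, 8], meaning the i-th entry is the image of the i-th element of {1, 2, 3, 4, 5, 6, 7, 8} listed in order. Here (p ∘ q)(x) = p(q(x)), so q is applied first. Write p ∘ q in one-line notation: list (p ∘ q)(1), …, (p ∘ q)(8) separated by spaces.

5 8 4 7 6 1 3 2

Chase each element through q then p: 1 → 1 → 5; 2 → 2 → 8; 3 → 5 → 4; 4 → 6 → 7; 5 → 3 → 6; 6 → 7 → 1; 7 → 4 → 3; 8 → 8 → 2.
So p ∘ q in one-line form is 5 8 4 7 6 1 3 2.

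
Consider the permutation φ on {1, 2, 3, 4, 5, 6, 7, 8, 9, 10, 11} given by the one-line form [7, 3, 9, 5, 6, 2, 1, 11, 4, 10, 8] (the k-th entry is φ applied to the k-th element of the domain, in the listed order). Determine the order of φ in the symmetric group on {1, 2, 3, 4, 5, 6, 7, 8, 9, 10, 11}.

Decomposing into disjoint cycles gives cycle lengths 6, 2, 2, 1.
The order of φ is the least common multiple of its cycle lengths: lcm(6, 2, 2) = 6.

6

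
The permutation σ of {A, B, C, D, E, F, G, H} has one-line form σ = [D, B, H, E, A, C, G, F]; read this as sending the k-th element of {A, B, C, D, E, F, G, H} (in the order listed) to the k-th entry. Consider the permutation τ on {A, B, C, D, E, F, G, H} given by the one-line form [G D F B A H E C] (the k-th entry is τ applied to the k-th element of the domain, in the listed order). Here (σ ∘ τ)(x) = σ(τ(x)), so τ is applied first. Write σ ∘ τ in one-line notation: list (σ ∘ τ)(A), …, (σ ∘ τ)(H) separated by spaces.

G E C B D F A H

(σ ∘ τ)(x) = σ(τ(x)). Computing each image: σ(τ(A)) = σ(G) = G, σ(τ(B)) = σ(D) = E, σ(τ(C)) = σ(F) = C, σ(τ(D)) = σ(B) = B, σ(τ(E)) = σ(A) = D, σ(τ(F)) = σ(H) = F, σ(τ(G)) = σ(E) = A, σ(τ(H)) = σ(C) = H.
Hence σ ∘ τ = [G E C B D F A H].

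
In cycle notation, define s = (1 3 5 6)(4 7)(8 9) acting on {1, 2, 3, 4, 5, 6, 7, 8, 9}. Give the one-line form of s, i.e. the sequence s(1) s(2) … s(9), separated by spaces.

3 2 5 7 6 1 4 9 8

Each element maps to the next entry in its cycle (wrapping to the front): 1→3, 2→2, 3→5, 4→7, 5→6, 6→1, 7→4, 8→9, 9→8.
Listing these in domain order gives 3 2 5 7 6 1 4 9 8.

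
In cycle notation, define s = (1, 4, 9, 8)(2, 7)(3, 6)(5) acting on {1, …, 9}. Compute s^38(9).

1

9 lies in the 4-cycle (1, 4, 9, 8).
Since the cycle has length 4, s^38 acts on it the same as s^2 (38 mod 4 = 2).
Advancing 2 steps from 9: 9 → 8 → 1.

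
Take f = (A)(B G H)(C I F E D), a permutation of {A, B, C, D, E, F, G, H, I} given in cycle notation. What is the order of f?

15

The disjoint cycles have lengths 5, 3, 1.
The order of f is the least common multiple of its cycle lengths: lcm(5, 3) = 15.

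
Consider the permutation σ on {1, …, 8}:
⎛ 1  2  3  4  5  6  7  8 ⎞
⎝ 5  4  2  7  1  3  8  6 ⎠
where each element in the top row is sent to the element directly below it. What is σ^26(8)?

Tracing 8 → 6 → … returns to 8 after 6 steps, so 8 lies in a 6-cycle (2 4 7 8 6 3).
On a 6-cycle, σ^6 is the identity, so σ^26 = σ^2 there (26 ≡ 2 mod 6).
Stepping 2 places around the cycle: 8 → 6 → 3.

3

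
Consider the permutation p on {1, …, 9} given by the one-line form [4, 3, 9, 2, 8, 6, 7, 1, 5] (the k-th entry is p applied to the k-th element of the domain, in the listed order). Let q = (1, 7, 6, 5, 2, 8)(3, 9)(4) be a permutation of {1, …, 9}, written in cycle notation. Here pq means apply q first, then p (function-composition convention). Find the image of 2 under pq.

First apply q: q(2) = 8, then p(8) = 1. Thus (pq)(2) = 1.

1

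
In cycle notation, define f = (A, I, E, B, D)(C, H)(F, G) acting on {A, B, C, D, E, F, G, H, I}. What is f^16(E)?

E lies in the 5-cycle (A, I, E, B, D).
Powers repeat with period 5 on this cycle, and 16 mod 5 = 1, so f^16(E) = f^1(E).
Advancing 1 step from E: E → B.

B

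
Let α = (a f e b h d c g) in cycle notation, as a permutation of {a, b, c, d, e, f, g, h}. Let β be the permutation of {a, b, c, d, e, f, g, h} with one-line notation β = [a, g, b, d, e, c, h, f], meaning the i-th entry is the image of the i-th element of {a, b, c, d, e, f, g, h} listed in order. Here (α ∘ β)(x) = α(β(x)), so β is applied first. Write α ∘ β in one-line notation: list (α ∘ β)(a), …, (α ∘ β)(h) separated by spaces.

(α ∘ β)(x) = α(β(x)). Computing each image: α(β(a)) = α(a) = f, α(β(b)) = α(g) = a, α(β(c)) = α(b) = h, α(β(d)) = α(d) = c, α(β(e)) = α(e) = b, α(β(f)) = α(c) = g, α(β(g)) = α(h) = d, α(β(h)) = α(f) = e.
Hence α ∘ β = [f a h c b g d e].

f a h c b g d e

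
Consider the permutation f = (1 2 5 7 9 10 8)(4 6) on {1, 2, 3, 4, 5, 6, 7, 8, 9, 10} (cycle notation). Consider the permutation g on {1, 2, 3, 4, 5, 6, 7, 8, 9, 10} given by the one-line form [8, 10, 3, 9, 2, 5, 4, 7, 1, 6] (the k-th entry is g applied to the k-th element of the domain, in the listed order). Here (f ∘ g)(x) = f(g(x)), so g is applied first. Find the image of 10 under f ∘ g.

First apply g: g(10) = 6, then f(6) = 4. Thus (f ∘ g)(10) = 4.

4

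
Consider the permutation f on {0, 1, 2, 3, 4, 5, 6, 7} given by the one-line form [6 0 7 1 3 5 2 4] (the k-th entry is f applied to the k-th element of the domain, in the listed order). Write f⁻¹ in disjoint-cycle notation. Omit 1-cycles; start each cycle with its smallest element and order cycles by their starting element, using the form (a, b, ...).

(0, 1, 3, 4, 7, 2, 6)

First write f in disjoint cycles: (0, 6, 2, 7, 4, 3, 1).
The inverse reverses every cycle; in canonical form, f⁻¹ = (0, 1, 3, 4, 7, 2, 6).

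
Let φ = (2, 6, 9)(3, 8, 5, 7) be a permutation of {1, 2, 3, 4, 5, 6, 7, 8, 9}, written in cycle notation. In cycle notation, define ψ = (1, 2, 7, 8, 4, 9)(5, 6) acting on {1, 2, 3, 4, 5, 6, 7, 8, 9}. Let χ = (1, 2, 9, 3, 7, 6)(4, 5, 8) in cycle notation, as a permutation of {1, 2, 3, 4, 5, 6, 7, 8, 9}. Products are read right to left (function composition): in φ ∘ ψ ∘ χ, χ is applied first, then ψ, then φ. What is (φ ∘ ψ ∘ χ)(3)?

5

Apply the permutations in order: χ(3) = 7, then ψ(7) = 8, then φ(8) = 5. So (φ ∘ ψ ∘ χ)(3) = 5.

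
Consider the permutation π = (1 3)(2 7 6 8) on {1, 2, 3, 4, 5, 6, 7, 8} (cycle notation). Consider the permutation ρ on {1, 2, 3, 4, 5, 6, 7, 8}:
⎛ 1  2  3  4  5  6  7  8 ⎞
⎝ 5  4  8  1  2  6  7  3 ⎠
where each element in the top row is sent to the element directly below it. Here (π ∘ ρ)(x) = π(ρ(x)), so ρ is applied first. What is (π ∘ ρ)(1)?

ρ(1) = 5, then π(5) = 5; composing gives (π ∘ ρ)(1) = 5.

5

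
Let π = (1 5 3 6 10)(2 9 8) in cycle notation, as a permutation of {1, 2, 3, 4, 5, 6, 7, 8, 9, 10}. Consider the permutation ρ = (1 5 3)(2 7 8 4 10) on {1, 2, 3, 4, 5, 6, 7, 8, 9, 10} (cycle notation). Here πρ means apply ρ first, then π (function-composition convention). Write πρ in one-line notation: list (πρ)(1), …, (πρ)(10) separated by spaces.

3 7 5 1 6 10 2 4 8 9

Chase each element through ρ then π: 1 → 5 → 3; 2 → 7 → 7; 3 → 1 → 5; 4 → 10 → 1; 5 → 3 → 6; 6 → 6 → 10; 7 → 8 → 2; 8 → 4 → 4; 9 → 9 → 8; 10 → 2 → 9.
Collecting the images, πρ = [3 7 5 1 6 10 2 4 8 9].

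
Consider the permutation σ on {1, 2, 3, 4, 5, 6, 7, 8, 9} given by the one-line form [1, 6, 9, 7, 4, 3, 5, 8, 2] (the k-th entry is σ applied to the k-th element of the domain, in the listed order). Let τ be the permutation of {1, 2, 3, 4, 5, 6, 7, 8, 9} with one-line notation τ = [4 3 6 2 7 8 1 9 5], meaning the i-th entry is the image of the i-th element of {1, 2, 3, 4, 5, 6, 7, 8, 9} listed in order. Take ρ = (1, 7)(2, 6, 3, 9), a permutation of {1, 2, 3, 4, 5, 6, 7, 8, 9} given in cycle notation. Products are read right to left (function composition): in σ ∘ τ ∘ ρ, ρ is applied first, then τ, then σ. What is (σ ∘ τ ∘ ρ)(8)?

(σ ∘ τ ∘ ρ)(8) = σ(τ(ρ(8))). ρ(8) = 8, then τ(8) = 9, then σ(9) = 2, so the result is 2.

2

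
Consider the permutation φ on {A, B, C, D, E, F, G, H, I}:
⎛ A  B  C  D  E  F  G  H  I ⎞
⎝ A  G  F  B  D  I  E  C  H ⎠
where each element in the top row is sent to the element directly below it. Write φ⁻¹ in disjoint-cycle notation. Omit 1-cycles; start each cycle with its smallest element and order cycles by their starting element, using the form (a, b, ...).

(B, D, E, G)(C, H, I, F)

First write φ in disjoint cycles: (B, G, E, D)(C, F, I, H).
The inverse reverses every cycle; in canonical form, φ⁻¹ = (B, D, E, G)(C, H, I, F).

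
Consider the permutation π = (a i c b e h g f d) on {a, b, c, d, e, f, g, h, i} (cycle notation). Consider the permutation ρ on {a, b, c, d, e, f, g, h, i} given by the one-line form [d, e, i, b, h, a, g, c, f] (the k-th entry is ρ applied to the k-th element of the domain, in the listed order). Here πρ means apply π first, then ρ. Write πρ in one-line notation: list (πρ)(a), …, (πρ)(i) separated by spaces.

(πρ)(x) = ρ(π(x)). Computing each image: ρ(π(a)) = ρ(i) = f, ρ(π(b)) = ρ(e) = h, ρ(π(c)) = ρ(b) = e, ρ(π(d)) = ρ(a) = d, ρ(π(e)) = ρ(h) = c, ρ(π(f)) = ρ(d) = b, ρ(π(g)) = ρ(f) = a, ρ(π(h)) = ρ(g) = g, ρ(π(i)) = ρ(c) = i.
Hence πρ = [f h e d c b a g i].

f h e d c b a g i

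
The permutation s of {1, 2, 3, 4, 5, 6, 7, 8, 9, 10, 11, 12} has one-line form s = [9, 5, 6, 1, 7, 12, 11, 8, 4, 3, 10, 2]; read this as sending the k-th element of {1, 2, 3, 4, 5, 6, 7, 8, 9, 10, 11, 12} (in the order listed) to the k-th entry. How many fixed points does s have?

1

The fixed points (elements with s(x) = x) are {8}, so there is 1.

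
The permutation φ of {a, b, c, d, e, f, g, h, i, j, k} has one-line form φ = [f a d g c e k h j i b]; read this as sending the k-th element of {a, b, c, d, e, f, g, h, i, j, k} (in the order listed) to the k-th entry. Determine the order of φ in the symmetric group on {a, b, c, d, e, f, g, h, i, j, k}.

Writing φ as disjoint cycles, the cycle lengths are 8, 2, 1.
Since disjoint cycles commute, ord(φ) = lcm(8, 2) = 8.

8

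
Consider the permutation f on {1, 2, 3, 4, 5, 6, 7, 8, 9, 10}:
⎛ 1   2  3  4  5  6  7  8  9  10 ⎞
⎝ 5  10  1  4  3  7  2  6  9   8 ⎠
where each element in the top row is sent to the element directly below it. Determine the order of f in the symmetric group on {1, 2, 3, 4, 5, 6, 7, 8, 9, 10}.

15

Decomposing into disjoint cycles gives cycle lengths 5, 3, 1, 1.
Since disjoint cycles commute, ord(f) = lcm(5, 3) = 15.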